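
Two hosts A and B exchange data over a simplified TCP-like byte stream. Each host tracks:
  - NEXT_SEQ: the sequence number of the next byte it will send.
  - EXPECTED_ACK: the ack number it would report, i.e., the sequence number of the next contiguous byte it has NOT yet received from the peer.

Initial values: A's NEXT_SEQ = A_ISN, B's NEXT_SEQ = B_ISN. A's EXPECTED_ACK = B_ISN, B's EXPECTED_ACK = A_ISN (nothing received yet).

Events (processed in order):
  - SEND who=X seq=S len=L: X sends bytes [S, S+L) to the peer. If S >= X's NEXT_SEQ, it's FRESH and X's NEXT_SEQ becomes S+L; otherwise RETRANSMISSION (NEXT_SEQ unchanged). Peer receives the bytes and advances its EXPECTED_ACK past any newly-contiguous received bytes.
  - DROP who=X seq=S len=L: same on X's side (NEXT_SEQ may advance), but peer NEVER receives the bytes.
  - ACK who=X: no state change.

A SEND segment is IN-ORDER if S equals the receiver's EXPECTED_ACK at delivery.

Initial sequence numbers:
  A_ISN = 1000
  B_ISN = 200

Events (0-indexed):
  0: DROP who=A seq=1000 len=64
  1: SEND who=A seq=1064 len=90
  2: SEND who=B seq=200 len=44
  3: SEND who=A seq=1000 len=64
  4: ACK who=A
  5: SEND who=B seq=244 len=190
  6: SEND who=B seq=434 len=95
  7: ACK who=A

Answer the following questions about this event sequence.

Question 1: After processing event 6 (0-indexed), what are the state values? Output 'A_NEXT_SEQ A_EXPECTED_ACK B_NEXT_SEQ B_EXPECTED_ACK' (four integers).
After event 0: A_seq=1064 A_ack=200 B_seq=200 B_ack=1000
After event 1: A_seq=1154 A_ack=200 B_seq=200 B_ack=1000
After event 2: A_seq=1154 A_ack=244 B_seq=244 B_ack=1000
After event 3: A_seq=1154 A_ack=244 B_seq=244 B_ack=1154
After event 4: A_seq=1154 A_ack=244 B_seq=244 B_ack=1154
After event 5: A_seq=1154 A_ack=434 B_seq=434 B_ack=1154
After event 6: A_seq=1154 A_ack=529 B_seq=529 B_ack=1154

1154 529 529 1154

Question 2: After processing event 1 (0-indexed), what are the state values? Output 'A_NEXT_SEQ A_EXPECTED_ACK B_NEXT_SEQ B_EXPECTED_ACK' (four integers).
After event 0: A_seq=1064 A_ack=200 B_seq=200 B_ack=1000
After event 1: A_seq=1154 A_ack=200 B_seq=200 B_ack=1000

1154 200 200 1000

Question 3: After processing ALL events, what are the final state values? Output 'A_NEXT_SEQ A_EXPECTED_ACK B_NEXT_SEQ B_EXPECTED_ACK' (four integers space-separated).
Answer: 1154 529 529 1154

Derivation:
After event 0: A_seq=1064 A_ack=200 B_seq=200 B_ack=1000
After event 1: A_seq=1154 A_ack=200 B_seq=200 B_ack=1000
After event 2: A_seq=1154 A_ack=244 B_seq=244 B_ack=1000
After event 3: A_seq=1154 A_ack=244 B_seq=244 B_ack=1154
After event 4: A_seq=1154 A_ack=244 B_seq=244 B_ack=1154
After event 5: A_seq=1154 A_ack=434 B_seq=434 B_ack=1154
After event 6: A_seq=1154 A_ack=529 B_seq=529 B_ack=1154
After event 7: A_seq=1154 A_ack=529 B_seq=529 B_ack=1154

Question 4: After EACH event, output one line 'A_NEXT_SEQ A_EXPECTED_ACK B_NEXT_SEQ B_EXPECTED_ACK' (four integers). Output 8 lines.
1064 200 200 1000
1154 200 200 1000
1154 244 244 1000
1154 244 244 1154
1154 244 244 1154
1154 434 434 1154
1154 529 529 1154
1154 529 529 1154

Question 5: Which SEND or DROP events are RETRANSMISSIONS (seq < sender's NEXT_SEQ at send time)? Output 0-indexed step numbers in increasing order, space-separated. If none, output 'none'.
Answer: 3

Derivation:
Step 0: DROP seq=1000 -> fresh
Step 1: SEND seq=1064 -> fresh
Step 2: SEND seq=200 -> fresh
Step 3: SEND seq=1000 -> retransmit
Step 5: SEND seq=244 -> fresh
Step 6: SEND seq=434 -> fresh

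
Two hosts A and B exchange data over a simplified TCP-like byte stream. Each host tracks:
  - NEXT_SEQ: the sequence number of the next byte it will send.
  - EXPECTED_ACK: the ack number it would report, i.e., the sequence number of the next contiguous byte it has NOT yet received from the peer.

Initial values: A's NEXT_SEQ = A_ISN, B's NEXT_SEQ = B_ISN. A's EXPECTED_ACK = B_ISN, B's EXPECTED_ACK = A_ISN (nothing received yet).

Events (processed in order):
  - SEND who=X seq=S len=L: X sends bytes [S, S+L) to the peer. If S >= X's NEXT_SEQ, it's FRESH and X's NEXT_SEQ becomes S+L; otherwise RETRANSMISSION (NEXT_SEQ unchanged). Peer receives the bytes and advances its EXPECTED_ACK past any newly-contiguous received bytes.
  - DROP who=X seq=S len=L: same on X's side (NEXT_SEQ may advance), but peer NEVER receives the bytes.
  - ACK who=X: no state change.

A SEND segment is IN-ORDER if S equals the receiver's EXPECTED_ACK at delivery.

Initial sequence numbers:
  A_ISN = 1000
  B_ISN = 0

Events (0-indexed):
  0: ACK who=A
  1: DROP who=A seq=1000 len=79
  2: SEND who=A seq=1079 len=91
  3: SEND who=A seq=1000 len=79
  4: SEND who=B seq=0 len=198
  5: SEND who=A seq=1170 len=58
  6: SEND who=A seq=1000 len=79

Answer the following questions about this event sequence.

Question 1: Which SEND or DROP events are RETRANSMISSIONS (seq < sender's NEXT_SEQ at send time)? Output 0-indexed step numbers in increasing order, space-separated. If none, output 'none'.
Step 1: DROP seq=1000 -> fresh
Step 2: SEND seq=1079 -> fresh
Step 3: SEND seq=1000 -> retransmit
Step 4: SEND seq=0 -> fresh
Step 5: SEND seq=1170 -> fresh
Step 6: SEND seq=1000 -> retransmit

Answer: 3 6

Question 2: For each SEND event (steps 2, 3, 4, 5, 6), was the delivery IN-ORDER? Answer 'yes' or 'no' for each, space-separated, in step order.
Answer: no yes yes yes no

Derivation:
Step 2: SEND seq=1079 -> out-of-order
Step 3: SEND seq=1000 -> in-order
Step 4: SEND seq=0 -> in-order
Step 5: SEND seq=1170 -> in-order
Step 6: SEND seq=1000 -> out-of-order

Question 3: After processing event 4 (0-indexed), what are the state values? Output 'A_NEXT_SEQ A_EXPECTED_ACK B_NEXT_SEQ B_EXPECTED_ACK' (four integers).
After event 0: A_seq=1000 A_ack=0 B_seq=0 B_ack=1000
After event 1: A_seq=1079 A_ack=0 B_seq=0 B_ack=1000
After event 2: A_seq=1170 A_ack=0 B_seq=0 B_ack=1000
After event 3: A_seq=1170 A_ack=0 B_seq=0 B_ack=1170
After event 4: A_seq=1170 A_ack=198 B_seq=198 B_ack=1170

1170 198 198 1170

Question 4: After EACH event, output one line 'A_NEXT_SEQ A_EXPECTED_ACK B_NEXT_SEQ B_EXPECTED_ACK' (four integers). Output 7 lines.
1000 0 0 1000
1079 0 0 1000
1170 0 0 1000
1170 0 0 1170
1170 198 198 1170
1228 198 198 1228
1228 198 198 1228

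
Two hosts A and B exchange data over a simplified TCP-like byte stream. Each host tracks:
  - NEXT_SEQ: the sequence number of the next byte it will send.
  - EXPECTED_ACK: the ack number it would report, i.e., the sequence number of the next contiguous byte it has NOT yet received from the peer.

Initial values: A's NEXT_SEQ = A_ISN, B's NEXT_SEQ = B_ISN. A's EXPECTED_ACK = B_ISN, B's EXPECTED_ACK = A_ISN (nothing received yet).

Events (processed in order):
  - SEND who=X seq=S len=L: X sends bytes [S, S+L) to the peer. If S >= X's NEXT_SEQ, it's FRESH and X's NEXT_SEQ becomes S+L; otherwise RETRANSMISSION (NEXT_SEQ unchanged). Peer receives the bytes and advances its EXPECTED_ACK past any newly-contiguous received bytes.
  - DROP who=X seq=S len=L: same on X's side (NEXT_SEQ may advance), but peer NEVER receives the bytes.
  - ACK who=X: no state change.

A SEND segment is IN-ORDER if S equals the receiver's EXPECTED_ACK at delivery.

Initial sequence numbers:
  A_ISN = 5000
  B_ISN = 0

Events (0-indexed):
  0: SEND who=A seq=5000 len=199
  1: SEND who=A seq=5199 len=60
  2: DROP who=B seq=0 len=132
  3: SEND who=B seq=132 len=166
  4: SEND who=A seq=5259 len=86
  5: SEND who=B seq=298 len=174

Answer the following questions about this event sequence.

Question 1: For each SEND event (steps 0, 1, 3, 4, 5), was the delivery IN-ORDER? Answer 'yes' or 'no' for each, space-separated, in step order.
Answer: yes yes no yes no

Derivation:
Step 0: SEND seq=5000 -> in-order
Step 1: SEND seq=5199 -> in-order
Step 3: SEND seq=132 -> out-of-order
Step 4: SEND seq=5259 -> in-order
Step 5: SEND seq=298 -> out-of-order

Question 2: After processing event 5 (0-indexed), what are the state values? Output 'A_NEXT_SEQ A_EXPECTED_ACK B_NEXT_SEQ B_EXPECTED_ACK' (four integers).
After event 0: A_seq=5199 A_ack=0 B_seq=0 B_ack=5199
After event 1: A_seq=5259 A_ack=0 B_seq=0 B_ack=5259
After event 2: A_seq=5259 A_ack=0 B_seq=132 B_ack=5259
After event 3: A_seq=5259 A_ack=0 B_seq=298 B_ack=5259
After event 4: A_seq=5345 A_ack=0 B_seq=298 B_ack=5345
After event 5: A_seq=5345 A_ack=0 B_seq=472 B_ack=5345

5345 0 472 5345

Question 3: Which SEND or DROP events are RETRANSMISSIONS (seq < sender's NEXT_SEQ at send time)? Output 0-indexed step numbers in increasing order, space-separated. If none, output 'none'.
Answer: none

Derivation:
Step 0: SEND seq=5000 -> fresh
Step 1: SEND seq=5199 -> fresh
Step 2: DROP seq=0 -> fresh
Step 3: SEND seq=132 -> fresh
Step 4: SEND seq=5259 -> fresh
Step 5: SEND seq=298 -> fresh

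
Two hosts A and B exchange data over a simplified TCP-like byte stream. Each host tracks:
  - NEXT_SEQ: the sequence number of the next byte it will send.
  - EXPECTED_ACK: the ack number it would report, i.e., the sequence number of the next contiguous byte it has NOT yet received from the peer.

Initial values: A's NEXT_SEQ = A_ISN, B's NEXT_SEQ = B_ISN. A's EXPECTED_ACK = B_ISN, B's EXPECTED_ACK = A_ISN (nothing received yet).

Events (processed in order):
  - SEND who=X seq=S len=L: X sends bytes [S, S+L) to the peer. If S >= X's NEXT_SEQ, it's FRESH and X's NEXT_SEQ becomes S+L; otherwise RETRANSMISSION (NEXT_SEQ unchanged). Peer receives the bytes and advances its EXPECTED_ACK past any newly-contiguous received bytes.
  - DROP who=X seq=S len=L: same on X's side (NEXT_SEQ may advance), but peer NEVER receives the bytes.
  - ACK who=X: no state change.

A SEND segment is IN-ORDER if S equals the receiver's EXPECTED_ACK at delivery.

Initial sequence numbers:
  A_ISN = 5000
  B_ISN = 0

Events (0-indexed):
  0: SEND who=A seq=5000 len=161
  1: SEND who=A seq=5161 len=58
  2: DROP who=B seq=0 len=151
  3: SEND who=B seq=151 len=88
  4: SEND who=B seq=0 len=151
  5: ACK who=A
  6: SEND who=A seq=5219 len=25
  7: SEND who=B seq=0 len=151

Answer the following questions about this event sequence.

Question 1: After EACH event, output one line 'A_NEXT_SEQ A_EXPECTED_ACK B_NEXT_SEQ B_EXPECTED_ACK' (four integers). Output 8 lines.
5161 0 0 5161
5219 0 0 5219
5219 0 151 5219
5219 0 239 5219
5219 239 239 5219
5219 239 239 5219
5244 239 239 5244
5244 239 239 5244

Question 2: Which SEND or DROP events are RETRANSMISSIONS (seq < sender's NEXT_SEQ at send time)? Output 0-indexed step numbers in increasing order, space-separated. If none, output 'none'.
Step 0: SEND seq=5000 -> fresh
Step 1: SEND seq=5161 -> fresh
Step 2: DROP seq=0 -> fresh
Step 3: SEND seq=151 -> fresh
Step 4: SEND seq=0 -> retransmit
Step 6: SEND seq=5219 -> fresh
Step 7: SEND seq=0 -> retransmit

Answer: 4 7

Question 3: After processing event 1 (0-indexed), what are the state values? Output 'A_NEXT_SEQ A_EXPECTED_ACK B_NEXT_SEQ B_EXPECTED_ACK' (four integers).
After event 0: A_seq=5161 A_ack=0 B_seq=0 B_ack=5161
After event 1: A_seq=5219 A_ack=0 B_seq=0 B_ack=5219

5219 0 0 5219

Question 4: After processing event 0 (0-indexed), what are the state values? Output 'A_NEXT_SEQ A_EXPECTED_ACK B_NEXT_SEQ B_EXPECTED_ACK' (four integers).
After event 0: A_seq=5161 A_ack=0 B_seq=0 B_ack=5161

5161 0 0 5161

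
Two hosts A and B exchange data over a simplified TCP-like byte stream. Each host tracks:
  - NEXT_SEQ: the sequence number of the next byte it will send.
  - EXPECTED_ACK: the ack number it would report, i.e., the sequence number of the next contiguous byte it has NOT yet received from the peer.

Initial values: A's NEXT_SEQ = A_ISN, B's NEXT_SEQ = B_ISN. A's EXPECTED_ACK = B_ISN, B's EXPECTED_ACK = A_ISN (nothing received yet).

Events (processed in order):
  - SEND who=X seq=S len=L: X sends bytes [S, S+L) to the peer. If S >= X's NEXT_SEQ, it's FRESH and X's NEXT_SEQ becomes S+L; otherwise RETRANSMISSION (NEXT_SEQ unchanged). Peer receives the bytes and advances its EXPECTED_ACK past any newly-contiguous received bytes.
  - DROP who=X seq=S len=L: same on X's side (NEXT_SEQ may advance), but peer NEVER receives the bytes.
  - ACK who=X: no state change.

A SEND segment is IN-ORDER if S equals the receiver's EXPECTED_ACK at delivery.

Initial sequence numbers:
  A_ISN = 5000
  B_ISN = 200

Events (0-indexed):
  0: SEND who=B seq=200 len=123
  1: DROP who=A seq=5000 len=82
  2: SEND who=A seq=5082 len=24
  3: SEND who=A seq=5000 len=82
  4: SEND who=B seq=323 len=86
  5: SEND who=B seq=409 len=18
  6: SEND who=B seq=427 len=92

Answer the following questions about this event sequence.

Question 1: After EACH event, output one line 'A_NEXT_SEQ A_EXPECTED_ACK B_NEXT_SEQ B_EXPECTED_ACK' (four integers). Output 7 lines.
5000 323 323 5000
5082 323 323 5000
5106 323 323 5000
5106 323 323 5106
5106 409 409 5106
5106 427 427 5106
5106 519 519 5106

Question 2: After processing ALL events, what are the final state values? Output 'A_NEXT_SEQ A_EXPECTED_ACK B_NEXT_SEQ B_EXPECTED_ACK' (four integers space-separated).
Answer: 5106 519 519 5106

Derivation:
After event 0: A_seq=5000 A_ack=323 B_seq=323 B_ack=5000
After event 1: A_seq=5082 A_ack=323 B_seq=323 B_ack=5000
After event 2: A_seq=5106 A_ack=323 B_seq=323 B_ack=5000
After event 3: A_seq=5106 A_ack=323 B_seq=323 B_ack=5106
After event 4: A_seq=5106 A_ack=409 B_seq=409 B_ack=5106
After event 5: A_seq=5106 A_ack=427 B_seq=427 B_ack=5106
After event 6: A_seq=5106 A_ack=519 B_seq=519 B_ack=5106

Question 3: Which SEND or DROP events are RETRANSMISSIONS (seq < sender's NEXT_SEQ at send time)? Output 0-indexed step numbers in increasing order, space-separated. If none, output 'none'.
Step 0: SEND seq=200 -> fresh
Step 1: DROP seq=5000 -> fresh
Step 2: SEND seq=5082 -> fresh
Step 3: SEND seq=5000 -> retransmit
Step 4: SEND seq=323 -> fresh
Step 5: SEND seq=409 -> fresh
Step 6: SEND seq=427 -> fresh

Answer: 3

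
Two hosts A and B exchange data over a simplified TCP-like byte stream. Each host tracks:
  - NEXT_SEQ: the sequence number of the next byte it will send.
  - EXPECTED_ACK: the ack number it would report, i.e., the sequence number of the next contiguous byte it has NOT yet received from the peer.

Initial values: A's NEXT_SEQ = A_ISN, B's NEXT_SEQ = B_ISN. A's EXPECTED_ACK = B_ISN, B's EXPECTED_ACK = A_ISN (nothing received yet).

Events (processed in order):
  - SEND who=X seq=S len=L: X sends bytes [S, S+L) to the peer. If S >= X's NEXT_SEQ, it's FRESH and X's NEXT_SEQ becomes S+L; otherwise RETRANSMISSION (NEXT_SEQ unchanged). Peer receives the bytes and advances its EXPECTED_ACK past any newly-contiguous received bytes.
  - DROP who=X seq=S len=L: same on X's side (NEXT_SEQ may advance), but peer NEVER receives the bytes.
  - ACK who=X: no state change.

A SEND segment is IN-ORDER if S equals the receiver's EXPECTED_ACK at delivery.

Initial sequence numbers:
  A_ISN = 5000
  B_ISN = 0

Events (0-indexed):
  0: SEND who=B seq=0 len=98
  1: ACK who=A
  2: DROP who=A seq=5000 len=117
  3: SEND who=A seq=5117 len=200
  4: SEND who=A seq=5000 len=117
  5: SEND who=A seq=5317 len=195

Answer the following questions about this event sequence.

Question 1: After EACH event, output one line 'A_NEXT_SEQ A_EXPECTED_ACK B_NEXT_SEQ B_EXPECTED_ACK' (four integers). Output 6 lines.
5000 98 98 5000
5000 98 98 5000
5117 98 98 5000
5317 98 98 5000
5317 98 98 5317
5512 98 98 5512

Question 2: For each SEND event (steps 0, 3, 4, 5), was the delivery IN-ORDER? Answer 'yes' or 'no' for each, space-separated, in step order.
Step 0: SEND seq=0 -> in-order
Step 3: SEND seq=5117 -> out-of-order
Step 4: SEND seq=5000 -> in-order
Step 5: SEND seq=5317 -> in-order

Answer: yes no yes yes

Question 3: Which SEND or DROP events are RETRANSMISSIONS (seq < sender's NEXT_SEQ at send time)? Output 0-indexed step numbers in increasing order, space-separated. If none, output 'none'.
Answer: 4

Derivation:
Step 0: SEND seq=0 -> fresh
Step 2: DROP seq=5000 -> fresh
Step 3: SEND seq=5117 -> fresh
Step 4: SEND seq=5000 -> retransmit
Step 5: SEND seq=5317 -> fresh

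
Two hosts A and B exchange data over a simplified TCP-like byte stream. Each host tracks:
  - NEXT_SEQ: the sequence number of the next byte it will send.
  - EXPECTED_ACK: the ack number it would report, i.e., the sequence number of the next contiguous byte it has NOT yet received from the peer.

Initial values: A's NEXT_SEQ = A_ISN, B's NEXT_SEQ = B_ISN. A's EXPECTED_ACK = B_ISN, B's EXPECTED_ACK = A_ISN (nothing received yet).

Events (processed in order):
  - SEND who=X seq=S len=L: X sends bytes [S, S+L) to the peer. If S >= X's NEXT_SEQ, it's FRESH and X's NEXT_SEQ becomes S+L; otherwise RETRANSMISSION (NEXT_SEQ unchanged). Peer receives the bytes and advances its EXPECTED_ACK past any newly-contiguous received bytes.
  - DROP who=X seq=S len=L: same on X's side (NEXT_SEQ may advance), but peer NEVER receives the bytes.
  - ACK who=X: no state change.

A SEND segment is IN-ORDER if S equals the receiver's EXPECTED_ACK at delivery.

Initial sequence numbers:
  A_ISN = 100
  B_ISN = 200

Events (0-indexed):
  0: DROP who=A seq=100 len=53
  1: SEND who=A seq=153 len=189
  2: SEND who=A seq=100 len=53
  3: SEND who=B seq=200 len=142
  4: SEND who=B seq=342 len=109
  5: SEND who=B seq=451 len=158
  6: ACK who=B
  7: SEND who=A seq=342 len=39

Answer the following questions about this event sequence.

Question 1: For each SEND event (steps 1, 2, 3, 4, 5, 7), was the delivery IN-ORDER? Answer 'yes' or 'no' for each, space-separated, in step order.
Answer: no yes yes yes yes yes

Derivation:
Step 1: SEND seq=153 -> out-of-order
Step 2: SEND seq=100 -> in-order
Step 3: SEND seq=200 -> in-order
Step 4: SEND seq=342 -> in-order
Step 5: SEND seq=451 -> in-order
Step 7: SEND seq=342 -> in-order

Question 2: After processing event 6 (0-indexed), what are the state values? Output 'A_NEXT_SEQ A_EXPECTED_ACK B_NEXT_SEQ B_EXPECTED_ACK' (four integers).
After event 0: A_seq=153 A_ack=200 B_seq=200 B_ack=100
After event 1: A_seq=342 A_ack=200 B_seq=200 B_ack=100
After event 2: A_seq=342 A_ack=200 B_seq=200 B_ack=342
After event 3: A_seq=342 A_ack=342 B_seq=342 B_ack=342
After event 4: A_seq=342 A_ack=451 B_seq=451 B_ack=342
After event 5: A_seq=342 A_ack=609 B_seq=609 B_ack=342
After event 6: A_seq=342 A_ack=609 B_seq=609 B_ack=342

342 609 609 342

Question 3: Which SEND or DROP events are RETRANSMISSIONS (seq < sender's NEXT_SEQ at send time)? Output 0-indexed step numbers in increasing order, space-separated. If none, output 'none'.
Step 0: DROP seq=100 -> fresh
Step 1: SEND seq=153 -> fresh
Step 2: SEND seq=100 -> retransmit
Step 3: SEND seq=200 -> fresh
Step 4: SEND seq=342 -> fresh
Step 5: SEND seq=451 -> fresh
Step 7: SEND seq=342 -> fresh

Answer: 2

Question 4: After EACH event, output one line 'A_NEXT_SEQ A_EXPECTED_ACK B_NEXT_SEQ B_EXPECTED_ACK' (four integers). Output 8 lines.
153 200 200 100
342 200 200 100
342 200 200 342
342 342 342 342
342 451 451 342
342 609 609 342
342 609 609 342
381 609 609 381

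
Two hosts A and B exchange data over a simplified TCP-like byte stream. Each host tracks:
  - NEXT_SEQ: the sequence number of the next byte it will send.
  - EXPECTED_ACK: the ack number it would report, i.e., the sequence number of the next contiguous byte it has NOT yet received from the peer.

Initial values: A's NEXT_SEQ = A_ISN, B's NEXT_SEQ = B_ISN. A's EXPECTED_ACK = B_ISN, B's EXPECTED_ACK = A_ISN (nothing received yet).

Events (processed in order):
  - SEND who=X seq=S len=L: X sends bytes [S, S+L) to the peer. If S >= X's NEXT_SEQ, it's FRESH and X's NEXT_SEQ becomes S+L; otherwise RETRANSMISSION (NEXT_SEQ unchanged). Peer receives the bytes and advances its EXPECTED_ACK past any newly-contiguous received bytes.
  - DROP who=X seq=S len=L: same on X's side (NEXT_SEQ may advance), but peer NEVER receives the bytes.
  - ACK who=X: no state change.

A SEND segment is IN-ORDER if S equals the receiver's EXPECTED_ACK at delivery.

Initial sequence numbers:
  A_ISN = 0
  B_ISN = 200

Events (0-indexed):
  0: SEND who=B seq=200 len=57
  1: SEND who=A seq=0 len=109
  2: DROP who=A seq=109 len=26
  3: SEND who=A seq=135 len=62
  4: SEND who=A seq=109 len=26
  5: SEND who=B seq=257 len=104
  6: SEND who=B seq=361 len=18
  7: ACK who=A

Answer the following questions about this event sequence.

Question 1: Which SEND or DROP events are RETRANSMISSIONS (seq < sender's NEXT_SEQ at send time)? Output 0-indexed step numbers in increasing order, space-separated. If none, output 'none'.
Answer: 4

Derivation:
Step 0: SEND seq=200 -> fresh
Step 1: SEND seq=0 -> fresh
Step 2: DROP seq=109 -> fresh
Step 3: SEND seq=135 -> fresh
Step 4: SEND seq=109 -> retransmit
Step 5: SEND seq=257 -> fresh
Step 6: SEND seq=361 -> fresh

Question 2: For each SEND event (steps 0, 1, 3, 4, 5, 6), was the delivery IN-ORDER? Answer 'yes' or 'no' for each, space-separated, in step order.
Step 0: SEND seq=200 -> in-order
Step 1: SEND seq=0 -> in-order
Step 3: SEND seq=135 -> out-of-order
Step 4: SEND seq=109 -> in-order
Step 5: SEND seq=257 -> in-order
Step 6: SEND seq=361 -> in-order

Answer: yes yes no yes yes yes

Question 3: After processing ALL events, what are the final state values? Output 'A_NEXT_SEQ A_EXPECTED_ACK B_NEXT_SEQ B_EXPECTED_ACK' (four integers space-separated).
After event 0: A_seq=0 A_ack=257 B_seq=257 B_ack=0
After event 1: A_seq=109 A_ack=257 B_seq=257 B_ack=109
After event 2: A_seq=135 A_ack=257 B_seq=257 B_ack=109
After event 3: A_seq=197 A_ack=257 B_seq=257 B_ack=109
After event 4: A_seq=197 A_ack=257 B_seq=257 B_ack=197
After event 5: A_seq=197 A_ack=361 B_seq=361 B_ack=197
After event 6: A_seq=197 A_ack=379 B_seq=379 B_ack=197
After event 7: A_seq=197 A_ack=379 B_seq=379 B_ack=197

Answer: 197 379 379 197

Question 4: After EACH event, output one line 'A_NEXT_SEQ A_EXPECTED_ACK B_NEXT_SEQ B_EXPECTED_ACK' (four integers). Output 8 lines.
0 257 257 0
109 257 257 109
135 257 257 109
197 257 257 109
197 257 257 197
197 361 361 197
197 379 379 197
197 379 379 197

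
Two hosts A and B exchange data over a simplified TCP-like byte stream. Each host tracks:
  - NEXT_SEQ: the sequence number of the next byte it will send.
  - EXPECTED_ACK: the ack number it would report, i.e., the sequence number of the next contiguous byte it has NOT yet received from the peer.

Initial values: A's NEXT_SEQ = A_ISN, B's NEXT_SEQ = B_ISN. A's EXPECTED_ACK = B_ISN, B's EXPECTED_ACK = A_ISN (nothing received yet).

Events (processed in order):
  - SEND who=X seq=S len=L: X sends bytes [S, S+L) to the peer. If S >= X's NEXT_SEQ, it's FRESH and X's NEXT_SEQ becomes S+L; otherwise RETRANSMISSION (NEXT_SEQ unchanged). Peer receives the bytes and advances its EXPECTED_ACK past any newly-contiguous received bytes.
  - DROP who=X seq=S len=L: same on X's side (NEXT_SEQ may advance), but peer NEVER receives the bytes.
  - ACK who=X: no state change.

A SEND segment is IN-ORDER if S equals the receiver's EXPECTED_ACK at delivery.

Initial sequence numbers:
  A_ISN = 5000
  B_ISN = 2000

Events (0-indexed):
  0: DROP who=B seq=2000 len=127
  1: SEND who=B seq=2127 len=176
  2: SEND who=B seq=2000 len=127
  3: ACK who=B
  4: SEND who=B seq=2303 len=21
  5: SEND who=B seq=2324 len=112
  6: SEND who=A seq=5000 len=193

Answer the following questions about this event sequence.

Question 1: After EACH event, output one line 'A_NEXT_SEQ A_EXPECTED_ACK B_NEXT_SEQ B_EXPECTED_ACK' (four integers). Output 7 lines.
5000 2000 2127 5000
5000 2000 2303 5000
5000 2303 2303 5000
5000 2303 2303 5000
5000 2324 2324 5000
5000 2436 2436 5000
5193 2436 2436 5193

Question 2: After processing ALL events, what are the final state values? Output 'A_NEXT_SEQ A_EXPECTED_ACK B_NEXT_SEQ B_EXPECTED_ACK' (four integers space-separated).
Answer: 5193 2436 2436 5193

Derivation:
After event 0: A_seq=5000 A_ack=2000 B_seq=2127 B_ack=5000
After event 1: A_seq=5000 A_ack=2000 B_seq=2303 B_ack=5000
After event 2: A_seq=5000 A_ack=2303 B_seq=2303 B_ack=5000
After event 3: A_seq=5000 A_ack=2303 B_seq=2303 B_ack=5000
After event 4: A_seq=5000 A_ack=2324 B_seq=2324 B_ack=5000
After event 5: A_seq=5000 A_ack=2436 B_seq=2436 B_ack=5000
After event 6: A_seq=5193 A_ack=2436 B_seq=2436 B_ack=5193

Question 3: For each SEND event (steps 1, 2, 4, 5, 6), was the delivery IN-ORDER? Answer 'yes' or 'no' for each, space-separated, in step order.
Answer: no yes yes yes yes

Derivation:
Step 1: SEND seq=2127 -> out-of-order
Step 2: SEND seq=2000 -> in-order
Step 4: SEND seq=2303 -> in-order
Step 5: SEND seq=2324 -> in-order
Step 6: SEND seq=5000 -> in-order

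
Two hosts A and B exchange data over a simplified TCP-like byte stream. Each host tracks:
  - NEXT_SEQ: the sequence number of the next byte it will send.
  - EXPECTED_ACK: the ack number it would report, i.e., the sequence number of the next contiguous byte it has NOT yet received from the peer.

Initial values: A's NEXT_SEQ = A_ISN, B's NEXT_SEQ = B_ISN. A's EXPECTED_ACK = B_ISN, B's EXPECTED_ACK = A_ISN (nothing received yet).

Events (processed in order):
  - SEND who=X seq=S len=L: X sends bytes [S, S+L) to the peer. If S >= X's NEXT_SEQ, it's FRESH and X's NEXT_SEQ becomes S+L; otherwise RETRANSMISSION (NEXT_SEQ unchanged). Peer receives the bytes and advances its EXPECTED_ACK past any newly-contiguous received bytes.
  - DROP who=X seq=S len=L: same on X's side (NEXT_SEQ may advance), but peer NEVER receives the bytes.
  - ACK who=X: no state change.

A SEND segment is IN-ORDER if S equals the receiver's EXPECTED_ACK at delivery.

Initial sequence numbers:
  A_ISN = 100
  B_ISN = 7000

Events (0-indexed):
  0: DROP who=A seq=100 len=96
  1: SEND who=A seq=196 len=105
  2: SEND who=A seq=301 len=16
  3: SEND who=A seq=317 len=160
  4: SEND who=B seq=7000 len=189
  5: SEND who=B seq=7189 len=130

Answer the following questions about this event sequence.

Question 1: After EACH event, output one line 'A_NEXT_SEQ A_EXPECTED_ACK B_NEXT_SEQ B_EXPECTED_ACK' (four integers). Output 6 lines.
196 7000 7000 100
301 7000 7000 100
317 7000 7000 100
477 7000 7000 100
477 7189 7189 100
477 7319 7319 100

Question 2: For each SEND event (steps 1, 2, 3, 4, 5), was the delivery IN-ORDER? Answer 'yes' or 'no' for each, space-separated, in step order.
Step 1: SEND seq=196 -> out-of-order
Step 2: SEND seq=301 -> out-of-order
Step 3: SEND seq=317 -> out-of-order
Step 4: SEND seq=7000 -> in-order
Step 5: SEND seq=7189 -> in-order

Answer: no no no yes yes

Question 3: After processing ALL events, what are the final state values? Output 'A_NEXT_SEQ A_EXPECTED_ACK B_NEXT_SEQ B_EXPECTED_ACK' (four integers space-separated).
Answer: 477 7319 7319 100

Derivation:
After event 0: A_seq=196 A_ack=7000 B_seq=7000 B_ack=100
After event 1: A_seq=301 A_ack=7000 B_seq=7000 B_ack=100
After event 2: A_seq=317 A_ack=7000 B_seq=7000 B_ack=100
After event 3: A_seq=477 A_ack=7000 B_seq=7000 B_ack=100
After event 4: A_seq=477 A_ack=7189 B_seq=7189 B_ack=100
After event 5: A_seq=477 A_ack=7319 B_seq=7319 B_ack=100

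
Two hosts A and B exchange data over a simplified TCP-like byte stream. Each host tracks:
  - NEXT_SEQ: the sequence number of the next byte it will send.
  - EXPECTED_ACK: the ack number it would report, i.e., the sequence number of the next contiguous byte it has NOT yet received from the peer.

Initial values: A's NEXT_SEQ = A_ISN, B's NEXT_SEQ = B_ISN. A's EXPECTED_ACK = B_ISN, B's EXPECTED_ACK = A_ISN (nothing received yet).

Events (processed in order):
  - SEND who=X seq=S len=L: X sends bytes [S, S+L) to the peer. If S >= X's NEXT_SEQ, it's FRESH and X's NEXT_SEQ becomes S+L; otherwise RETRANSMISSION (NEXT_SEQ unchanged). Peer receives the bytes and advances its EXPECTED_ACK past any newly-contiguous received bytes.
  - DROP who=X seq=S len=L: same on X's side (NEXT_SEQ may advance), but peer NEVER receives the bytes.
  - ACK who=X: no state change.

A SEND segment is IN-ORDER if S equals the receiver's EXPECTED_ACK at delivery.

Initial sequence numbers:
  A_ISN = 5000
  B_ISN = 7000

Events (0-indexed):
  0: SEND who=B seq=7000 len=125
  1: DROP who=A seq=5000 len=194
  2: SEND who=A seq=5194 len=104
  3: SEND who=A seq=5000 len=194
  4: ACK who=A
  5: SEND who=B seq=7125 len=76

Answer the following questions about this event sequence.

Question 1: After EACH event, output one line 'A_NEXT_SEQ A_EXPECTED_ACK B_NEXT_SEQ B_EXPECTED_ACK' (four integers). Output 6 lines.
5000 7125 7125 5000
5194 7125 7125 5000
5298 7125 7125 5000
5298 7125 7125 5298
5298 7125 7125 5298
5298 7201 7201 5298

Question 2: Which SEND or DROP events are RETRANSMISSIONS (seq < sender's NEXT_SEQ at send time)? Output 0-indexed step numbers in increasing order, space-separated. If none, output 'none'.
Answer: 3

Derivation:
Step 0: SEND seq=7000 -> fresh
Step 1: DROP seq=5000 -> fresh
Step 2: SEND seq=5194 -> fresh
Step 3: SEND seq=5000 -> retransmit
Step 5: SEND seq=7125 -> fresh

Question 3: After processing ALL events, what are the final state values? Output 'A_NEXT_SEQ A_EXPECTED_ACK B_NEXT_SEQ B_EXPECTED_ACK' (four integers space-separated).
Answer: 5298 7201 7201 5298

Derivation:
After event 0: A_seq=5000 A_ack=7125 B_seq=7125 B_ack=5000
After event 1: A_seq=5194 A_ack=7125 B_seq=7125 B_ack=5000
After event 2: A_seq=5298 A_ack=7125 B_seq=7125 B_ack=5000
After event 3: A_seq=5298 A_ack=7125 B_seq=7125 B_ack=5298
After event 4: A_seq=5298 A_ack=7125 B_seq=7125 B_ack=5298
After event 5: A_seq=5298 A_ack=7201 B_seq=7201 B_ack=5298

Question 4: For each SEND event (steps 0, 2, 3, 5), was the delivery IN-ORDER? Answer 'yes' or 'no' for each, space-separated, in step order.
Answer: yes no yes yes

Derivation:
Step 0: SEND seq=7000 -> in-order
Step 2: SEND seq=5194 -> out-of-order
Step 3: SEND seq=5000 -> in-order
Step 5: SEND seq=7125 -> in-order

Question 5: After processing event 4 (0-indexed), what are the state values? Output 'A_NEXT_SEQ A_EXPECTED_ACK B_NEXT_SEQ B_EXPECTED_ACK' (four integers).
After event 0: A_seq=5000 A_ack=7125 B_seq=7125 B_ack=5000
After event 1: A_seq=5194 A_ack=7125 B_seq=7125 B_ack=5000
After event 2: A_seq=5298 A_ack=7125 B_seq=7125 B_ack=5000
After event 3: A_seq=5298 A_ack=7125 B_seq=7125 B_ack=5298
After event 4: A_seq=5298 A_ack=7125 B_seq=7125 B_ack=5298

5298 7125 7125 5298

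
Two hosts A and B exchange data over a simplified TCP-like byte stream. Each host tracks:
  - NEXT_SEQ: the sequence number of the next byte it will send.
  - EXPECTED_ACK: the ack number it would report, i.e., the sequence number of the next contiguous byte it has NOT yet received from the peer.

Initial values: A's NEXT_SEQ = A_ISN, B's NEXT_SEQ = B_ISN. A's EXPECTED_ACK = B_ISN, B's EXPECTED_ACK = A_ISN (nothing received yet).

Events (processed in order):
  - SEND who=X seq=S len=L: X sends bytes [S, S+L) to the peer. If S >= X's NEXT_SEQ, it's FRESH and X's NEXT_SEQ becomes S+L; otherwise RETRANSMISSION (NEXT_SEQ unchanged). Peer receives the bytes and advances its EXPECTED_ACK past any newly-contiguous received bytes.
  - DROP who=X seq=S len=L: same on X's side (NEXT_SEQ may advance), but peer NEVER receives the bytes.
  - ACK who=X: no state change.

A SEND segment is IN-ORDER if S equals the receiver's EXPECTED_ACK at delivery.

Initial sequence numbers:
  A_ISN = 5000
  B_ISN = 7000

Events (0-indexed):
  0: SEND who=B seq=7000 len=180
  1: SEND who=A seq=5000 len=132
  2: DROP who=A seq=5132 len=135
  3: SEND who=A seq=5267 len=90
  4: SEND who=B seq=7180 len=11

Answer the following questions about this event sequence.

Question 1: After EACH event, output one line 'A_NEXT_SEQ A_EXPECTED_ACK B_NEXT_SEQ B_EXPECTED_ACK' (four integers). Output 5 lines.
5000 7180 7180 5000
5132 7180 7180 5132
5267 7180 7180 5132
5357 7180 7180 5132
5357 7191 7191 5132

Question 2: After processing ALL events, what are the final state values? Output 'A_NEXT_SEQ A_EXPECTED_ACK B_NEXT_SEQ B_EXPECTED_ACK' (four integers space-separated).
After event 0: A_seq=5000 A_ack=7180 B_seq=7180 B_ack=5000
After event 1: A_seq=5132 A_ack=7180 B_seq=7180 B_ack=5132
After event 2: A_seq=5267 A_ack=7180 B_seq=7180 B_ack=5132
After event 3: A_seq=5357 A_ack=7180 B_seq=7180 B_ack=5132
After event 4: A_seq=5357 A_ack=7191 B_seq=7191 B_ack=5132

Answer: 5357 7191 7191 5132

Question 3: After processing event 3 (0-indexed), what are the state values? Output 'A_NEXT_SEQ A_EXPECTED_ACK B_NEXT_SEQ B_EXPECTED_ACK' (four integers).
After event 0: A_seq=5000 A_ack=7180 B_seq=7180 B_ack=5000
After event 1: A_seq=5132 A_ack=7180 B_seq=7180 B_ack=5132
After event 2: A_seq=5267 A_ack=7180 B_seq=7180 B_ack=5132
After event 3: A_seq=5357 A_ack=7180 B_seq=7180 B_ack=5132

5357 7180 7180 5132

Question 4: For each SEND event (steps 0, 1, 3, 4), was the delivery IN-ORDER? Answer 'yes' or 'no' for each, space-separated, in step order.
Step 0: SEND seq=7000 -> in-order
Step 1: SEND seq=5000 -> in-order
Step 3: SEND seq=5267 -> out-of-order
Step 4: SEND seq=7180 -> in-order

Answer: yes yes no yes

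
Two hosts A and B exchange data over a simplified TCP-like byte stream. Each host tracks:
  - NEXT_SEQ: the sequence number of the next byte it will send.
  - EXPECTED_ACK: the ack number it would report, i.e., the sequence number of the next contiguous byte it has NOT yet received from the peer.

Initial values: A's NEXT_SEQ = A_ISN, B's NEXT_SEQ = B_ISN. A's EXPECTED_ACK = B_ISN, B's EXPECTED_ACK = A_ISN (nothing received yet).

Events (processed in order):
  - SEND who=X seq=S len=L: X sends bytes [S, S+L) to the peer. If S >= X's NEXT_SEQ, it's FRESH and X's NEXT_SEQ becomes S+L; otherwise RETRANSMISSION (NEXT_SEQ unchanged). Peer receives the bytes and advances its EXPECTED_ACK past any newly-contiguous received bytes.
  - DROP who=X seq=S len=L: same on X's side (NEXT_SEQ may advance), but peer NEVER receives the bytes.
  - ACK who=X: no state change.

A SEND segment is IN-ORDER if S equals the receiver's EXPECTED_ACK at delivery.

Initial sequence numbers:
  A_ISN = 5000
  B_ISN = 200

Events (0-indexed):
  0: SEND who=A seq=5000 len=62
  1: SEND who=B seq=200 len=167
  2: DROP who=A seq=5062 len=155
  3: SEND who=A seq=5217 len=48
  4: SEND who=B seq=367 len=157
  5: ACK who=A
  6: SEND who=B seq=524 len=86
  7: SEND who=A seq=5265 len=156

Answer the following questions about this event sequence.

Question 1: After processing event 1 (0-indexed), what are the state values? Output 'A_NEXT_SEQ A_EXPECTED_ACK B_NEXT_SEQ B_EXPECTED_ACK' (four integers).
After event 0: A_seq=5062 A_ack=200 B_seq=200 B_ack=5062
After event 1: A_seq=5062 A_ack=367 B_seq=367 B_ack=5062

5062 367 367 5062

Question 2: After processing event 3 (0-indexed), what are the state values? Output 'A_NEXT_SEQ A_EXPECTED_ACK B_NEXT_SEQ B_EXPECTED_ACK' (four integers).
After event 0: A_seq=5062 A_ack=200 B_seq=200 B_ack=5062
After event 1: A_seq=5062 A_ack=367 B_seq=367 B_ack=5062
After event 2: A_seq=5217 A_ack=367 B_seq=367 B_ack=5062
After event 3: A_seq=5265 A_ack=367 B_seq=367 B_ack=5062

5265 367 367 5062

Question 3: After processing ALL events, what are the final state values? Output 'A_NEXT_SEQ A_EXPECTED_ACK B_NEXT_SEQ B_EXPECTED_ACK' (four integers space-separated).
Answer: 5421 610 610 5062

Derivation:
After event 0: A_seq=5062 A_ack=200 B_seq=200 B_ack=5062
After event 1: A_seq=5062 A_ack=367 B_seq=367 B_ack=5062
After event 2: A_seq=5217 A_ack=367 B_seq=367 B_ack=5062
After event 3: A_seq=5265 A_ack=367 B_seq=367 B_ack=5062
After event 4: A_seq=5265 A_ack=524 B_seq=524 B_ack=5062
After event 5: A_seq=5265 A_ack=524 B_seq=524 B_ack=5062
After event 6: A_seq=5265 A_ack=610 B_seq=610 B_ack=5062
After event 7: A_seq=5421 A_ack=610 B_seq=610 B_ack=5062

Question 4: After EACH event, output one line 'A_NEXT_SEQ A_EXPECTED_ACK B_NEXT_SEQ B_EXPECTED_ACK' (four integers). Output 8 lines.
5062 200 200 5062
5062 367 367 5062
5217 367 367 5062
5265 367 367 5062
5265 524 524 5062
5265 524 524 5062
5265 610 610 5062
5421 610 610 5062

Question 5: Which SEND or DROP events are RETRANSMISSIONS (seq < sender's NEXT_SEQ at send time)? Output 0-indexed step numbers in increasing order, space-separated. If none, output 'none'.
Answer: none

Derivation:
Step 0: SEND seq=5000 -> fresh
Step 1: SEND seq=200 -> fresh
Step 2: DROP seq=5062 -> fresh
Step 3: SEND seq=5217 -> fresh
Step 4: SEND seq=367 -> fresh
Step 6: SEND seq=524 -> fresh
Step 7: SEND seq=5265 -> fresh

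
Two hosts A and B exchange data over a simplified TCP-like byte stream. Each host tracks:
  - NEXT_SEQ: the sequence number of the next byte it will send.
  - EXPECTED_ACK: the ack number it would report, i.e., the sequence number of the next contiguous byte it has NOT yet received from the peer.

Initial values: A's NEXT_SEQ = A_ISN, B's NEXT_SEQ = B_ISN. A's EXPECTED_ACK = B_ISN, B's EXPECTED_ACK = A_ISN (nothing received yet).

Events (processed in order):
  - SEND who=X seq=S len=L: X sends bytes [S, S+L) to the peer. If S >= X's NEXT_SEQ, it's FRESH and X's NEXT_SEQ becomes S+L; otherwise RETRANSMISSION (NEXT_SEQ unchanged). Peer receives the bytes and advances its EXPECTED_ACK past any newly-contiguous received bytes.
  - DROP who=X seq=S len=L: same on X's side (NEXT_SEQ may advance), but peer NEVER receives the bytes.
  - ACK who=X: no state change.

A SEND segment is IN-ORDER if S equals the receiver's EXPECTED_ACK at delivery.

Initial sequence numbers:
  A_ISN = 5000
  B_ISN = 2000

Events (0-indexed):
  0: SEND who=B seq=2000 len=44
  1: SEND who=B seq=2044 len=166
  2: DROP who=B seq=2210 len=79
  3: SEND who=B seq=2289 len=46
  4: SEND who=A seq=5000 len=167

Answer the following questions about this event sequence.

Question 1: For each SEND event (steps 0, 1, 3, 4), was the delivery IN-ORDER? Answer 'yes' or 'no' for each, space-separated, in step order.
Step 0: SEND seq=2000 -> in-order
Step 1: SEND seq=2044 -> in-order
Step 3: SEND seq=2289 -> out-of-order
Step 4: SEND seq=5000 -> in-order

Answer: yes yes no yes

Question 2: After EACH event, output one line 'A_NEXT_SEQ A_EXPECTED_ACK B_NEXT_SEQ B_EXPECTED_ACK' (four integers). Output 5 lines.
5000 2044 2044 5000
5000 2210 2210 5000
5000 2210 2289 5000
5000 2210 2335 5000
5167 2210 2335 5167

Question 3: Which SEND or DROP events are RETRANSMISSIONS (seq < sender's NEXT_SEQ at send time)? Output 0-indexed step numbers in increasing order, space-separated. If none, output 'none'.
Answer: none

Derivation:
Step 0: SEND seq=2000 -> fresh
Step 1: SEND seq=2044 -> fresh
Step 2: DROP seq=2210 -> fresh
Step 3: SEND seq=2289 -> fresh
Step 4: SEND seq=5000 -> fresh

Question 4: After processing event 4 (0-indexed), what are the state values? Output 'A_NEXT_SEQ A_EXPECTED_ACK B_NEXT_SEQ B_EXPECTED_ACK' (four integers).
After event 0: A_seq=5000 A_ack=2044 B_seq=2044 B_ack=5000
After event 1: A_seq=5000 A_ack=2210 B_seq=2210 B_ack=5000
After event 2: A_seq=5000 A_ack=2210 B_seq=2289 B_ack=5000
After event 3: A_seq=5000 A_ack=2210 B_seq=2335 B_ack=5000
After event 4: A_seq=5167 A_ack=2210 B_seq=2335 B_ack=5167

5167 2210 2335 5167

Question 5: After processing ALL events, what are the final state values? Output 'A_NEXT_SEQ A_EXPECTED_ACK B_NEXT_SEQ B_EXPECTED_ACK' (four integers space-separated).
Answer: 5167 2210 2335 5167

Derivation:
After event 0: A_seq=5000 A_ack=2044 B_seq=2044 B_ack=5000
After event 1: A_seq=5000 A_ack=2210 B_seq=2210 B_ack=5000
After event 2: A_seq=5000 A_ack=2210 B_seq=2289 B_ack=5000
After event 3: A_seq=5000 A_ack=2210 B_seq=2335 B_ack=5000
After event 4: A_seq=5167 A_ack=2210 B_seq=2335 B_ack=5167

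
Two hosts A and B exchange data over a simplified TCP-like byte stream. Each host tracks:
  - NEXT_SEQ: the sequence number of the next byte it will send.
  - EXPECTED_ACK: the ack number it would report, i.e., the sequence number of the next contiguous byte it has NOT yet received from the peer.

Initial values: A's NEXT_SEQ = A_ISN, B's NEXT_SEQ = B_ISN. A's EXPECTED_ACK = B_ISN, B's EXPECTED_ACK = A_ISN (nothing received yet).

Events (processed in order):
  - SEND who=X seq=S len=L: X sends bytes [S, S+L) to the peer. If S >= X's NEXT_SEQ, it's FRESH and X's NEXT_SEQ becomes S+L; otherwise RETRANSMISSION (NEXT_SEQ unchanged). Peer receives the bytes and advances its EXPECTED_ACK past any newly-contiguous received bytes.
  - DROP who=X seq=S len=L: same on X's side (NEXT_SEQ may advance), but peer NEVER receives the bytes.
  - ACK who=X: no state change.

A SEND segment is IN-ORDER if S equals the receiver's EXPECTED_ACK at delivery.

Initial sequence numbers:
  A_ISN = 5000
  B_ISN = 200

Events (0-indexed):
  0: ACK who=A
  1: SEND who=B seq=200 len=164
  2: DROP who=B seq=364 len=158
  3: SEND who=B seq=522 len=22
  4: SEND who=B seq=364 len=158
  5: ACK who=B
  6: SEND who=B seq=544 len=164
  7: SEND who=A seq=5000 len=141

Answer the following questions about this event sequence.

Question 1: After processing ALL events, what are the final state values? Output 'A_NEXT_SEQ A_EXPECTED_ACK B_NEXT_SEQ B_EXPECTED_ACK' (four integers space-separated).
After event 0: A_seq=5000 A_ack=200 B_seq=200 B_ack=5000
After event 1: A_seq=5000 A_ack=364 B_seq=364 B_ack=5000
After event 2: A_seq=5000 A_ack=364 B_seq=522 B_ack=5000
After event 3: A_seq=5000 A_ack=364 B_seq=544 B_ack=5000
After event 4: A_seq=5000 A_ack=544 B_seq=544 B_ack=5000
After event 5: A_seq=5000 A_ack=544 B_seq=544 B_ack=5000
After event 6: A_seq=5000 A_ack=708 B_seq=708 B_ack=5000
After event 7: A_seq=5141 A_ack=708 B_seq=708 B_ack=5141

Answer: 5141 708 708 5141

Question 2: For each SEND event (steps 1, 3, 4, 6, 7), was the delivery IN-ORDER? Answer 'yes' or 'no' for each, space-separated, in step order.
Answer: yes no yes yes yes

Derivation:
Step 1: SEND seq=200 -> in-order
Step 3: SEND seq=522 -> out-of-order
Step 4: SEND seq=364 -> in-order
Step 6: SEND seq=544 -> in-order
Step 7: SEND seq=5000 -> in-order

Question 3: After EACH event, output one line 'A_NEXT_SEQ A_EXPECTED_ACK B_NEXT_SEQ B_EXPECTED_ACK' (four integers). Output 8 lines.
5000 200 200 5000
5000 364 364 5000
5000 364 522 5000
5000 364 544 5000
5000 544 544 5000
5000 544 544 5000
5000 708 708 5000
5141 708 708 5141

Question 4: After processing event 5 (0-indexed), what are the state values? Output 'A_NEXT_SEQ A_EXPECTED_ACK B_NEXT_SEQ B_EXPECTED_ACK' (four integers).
After event 0: A_seq=5000 A_ack=200 B_seq=200 B_ack=5000
After event 1: A_seq=5000 A_ack=364 B_seq=364 B_ack=5000
After event 2: A_seq=5000 A_ack=364 B_seq=522 B_ack=5000
After event 3: A_seq=5000 A_ack=364 B_seq=544 B_ack=5000
After event 4: A_seq=5000 A_ack=544 B_seq=544 B_ack=5000
After event 5: A_seq=5000 A_ack=544 B_seq=544 B_ack=5000

5000 544 544 5000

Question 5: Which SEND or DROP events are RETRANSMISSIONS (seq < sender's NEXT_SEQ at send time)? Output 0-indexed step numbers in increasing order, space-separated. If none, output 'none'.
Answer: 4

Derivation:
Step 1: SEND seq=200 -> fresh
Step 2: DROP seq=364 -> fresh
Step 3: SEND seq=522 -> fresh
Step 4: SEND seq=364 -> retransmit
Step 6: SEND seq=544 -> fresh
Step 7: SEND seq=5000 -> fresh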